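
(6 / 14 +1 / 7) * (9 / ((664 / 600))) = 2700 / 581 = 4.65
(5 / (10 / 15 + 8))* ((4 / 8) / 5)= 3 / 52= 0.06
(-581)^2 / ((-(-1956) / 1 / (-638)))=-107681959 / 978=-110104.25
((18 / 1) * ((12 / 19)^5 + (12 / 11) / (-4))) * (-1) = 84440610 / 27237089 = 3.10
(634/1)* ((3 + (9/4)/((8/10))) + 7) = 64985/8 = 8123.12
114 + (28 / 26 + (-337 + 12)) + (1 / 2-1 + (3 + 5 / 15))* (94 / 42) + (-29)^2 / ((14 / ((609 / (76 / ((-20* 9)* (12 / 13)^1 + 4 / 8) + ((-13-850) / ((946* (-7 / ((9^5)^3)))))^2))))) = -203.58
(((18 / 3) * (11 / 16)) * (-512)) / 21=-704 / 7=-100.57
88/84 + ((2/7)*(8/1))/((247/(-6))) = 5146/5187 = 0.99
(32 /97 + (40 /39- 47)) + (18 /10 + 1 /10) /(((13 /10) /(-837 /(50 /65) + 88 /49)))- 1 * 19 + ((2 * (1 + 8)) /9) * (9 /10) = -611903755 /370734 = -1650.52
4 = 4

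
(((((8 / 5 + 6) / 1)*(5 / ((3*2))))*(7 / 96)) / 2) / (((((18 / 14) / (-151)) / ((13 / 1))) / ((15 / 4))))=-9137765 / 6912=-1322.01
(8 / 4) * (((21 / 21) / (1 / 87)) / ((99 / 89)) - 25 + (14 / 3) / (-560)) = 106.41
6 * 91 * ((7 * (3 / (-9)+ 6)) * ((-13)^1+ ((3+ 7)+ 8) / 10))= -1212848 / 5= -242569.60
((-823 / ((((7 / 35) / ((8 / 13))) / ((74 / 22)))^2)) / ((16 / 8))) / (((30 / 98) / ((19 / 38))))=-4416613040 / 61347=-71993.95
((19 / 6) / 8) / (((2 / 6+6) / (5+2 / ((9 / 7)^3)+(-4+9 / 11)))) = 11063 / 64152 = 0.17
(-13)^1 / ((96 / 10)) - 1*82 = -4001 / 48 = -83.35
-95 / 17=-5.59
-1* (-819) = 819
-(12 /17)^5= -248832 /1419857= -0.18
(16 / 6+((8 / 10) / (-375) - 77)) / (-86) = 139379 / 161250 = 0.86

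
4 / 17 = 0.24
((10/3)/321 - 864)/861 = -832022/829143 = -1.00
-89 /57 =-1.56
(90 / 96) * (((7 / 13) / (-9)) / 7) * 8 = -5 / 78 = -0.06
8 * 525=4200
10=10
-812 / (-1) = 812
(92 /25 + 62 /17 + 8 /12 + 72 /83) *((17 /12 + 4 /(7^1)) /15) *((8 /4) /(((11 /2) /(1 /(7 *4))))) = 39150478 /2566785375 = 0.02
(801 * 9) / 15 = 2403 / 5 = 480.60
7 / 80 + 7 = 567 / 80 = 7.09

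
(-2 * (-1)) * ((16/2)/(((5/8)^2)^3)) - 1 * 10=4038054/15625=258.44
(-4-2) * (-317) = 1902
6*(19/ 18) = 19/ 3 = 6.33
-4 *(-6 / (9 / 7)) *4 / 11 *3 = 224 / 11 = 20.36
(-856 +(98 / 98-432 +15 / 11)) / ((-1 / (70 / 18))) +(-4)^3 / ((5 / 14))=795382 / 165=4820.50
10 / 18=5 / 9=0.56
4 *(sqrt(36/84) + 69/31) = 11.52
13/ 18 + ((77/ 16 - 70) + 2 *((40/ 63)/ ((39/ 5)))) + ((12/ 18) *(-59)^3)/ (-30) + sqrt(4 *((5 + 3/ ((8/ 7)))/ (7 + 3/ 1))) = 4501.42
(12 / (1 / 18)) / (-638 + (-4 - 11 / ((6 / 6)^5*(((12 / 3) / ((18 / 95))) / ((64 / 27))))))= -30780 / 91661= -0.34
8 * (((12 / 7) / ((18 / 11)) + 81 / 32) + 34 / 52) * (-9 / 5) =-110931 / 1820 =-60.95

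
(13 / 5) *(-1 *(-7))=91 / 5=18.20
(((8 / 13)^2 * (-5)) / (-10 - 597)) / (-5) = -64 / 102583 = -0.00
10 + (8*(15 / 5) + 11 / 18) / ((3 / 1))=983 / 54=18.20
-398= -398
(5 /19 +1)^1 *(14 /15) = 112 /95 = 1.18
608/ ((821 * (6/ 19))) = 5776/ 2463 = 2.35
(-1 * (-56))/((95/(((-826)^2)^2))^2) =12134682162632276246214656/9025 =1344563120513271606228.77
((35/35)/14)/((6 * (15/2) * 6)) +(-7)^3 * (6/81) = -3557/140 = -25.41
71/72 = 0.99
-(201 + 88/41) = -8329/41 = -203.15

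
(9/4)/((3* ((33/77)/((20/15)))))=7/3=2.33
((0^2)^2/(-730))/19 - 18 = -18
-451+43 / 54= -24311 / 54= -450.20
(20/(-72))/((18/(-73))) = 365/324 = 1.13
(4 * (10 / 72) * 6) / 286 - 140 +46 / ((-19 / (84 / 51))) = -19950317 / 138567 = -143.98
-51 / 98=-0.52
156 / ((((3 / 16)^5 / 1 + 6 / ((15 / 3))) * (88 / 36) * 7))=7.60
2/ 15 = 0.13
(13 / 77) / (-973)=-13 / 74921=-0.00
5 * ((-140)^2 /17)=98000 /17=5764.71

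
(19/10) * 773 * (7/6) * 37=3803933/60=63398.88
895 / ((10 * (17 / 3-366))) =-537 / 2162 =-0.25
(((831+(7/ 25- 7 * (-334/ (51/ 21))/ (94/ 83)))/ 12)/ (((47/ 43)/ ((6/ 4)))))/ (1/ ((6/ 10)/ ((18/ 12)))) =1444135349/ 18776500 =76.91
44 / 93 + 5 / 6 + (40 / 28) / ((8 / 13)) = 3149 / 868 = 3.63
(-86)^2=7396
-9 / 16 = -0.56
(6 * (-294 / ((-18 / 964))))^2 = 8924958784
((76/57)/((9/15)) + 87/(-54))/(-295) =-11/5310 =-0.00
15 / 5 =3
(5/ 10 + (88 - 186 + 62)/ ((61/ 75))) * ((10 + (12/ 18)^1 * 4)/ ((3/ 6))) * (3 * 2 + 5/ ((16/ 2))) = -5376373/ 732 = -7344.77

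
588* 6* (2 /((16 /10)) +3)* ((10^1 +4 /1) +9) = 344862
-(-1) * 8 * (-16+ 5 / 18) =-1132 / 9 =-125.78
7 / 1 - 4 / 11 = 73 / 11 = 6.64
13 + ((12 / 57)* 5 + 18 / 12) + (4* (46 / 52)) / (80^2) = 12293237 / 790400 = 15.55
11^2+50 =171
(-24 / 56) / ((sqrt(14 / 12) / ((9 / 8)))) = -27 * sqrt(42) / 392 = -0.45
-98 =-98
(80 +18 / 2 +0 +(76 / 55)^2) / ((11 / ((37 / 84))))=3391679 / 931700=3.64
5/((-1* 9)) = -5/9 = -0.56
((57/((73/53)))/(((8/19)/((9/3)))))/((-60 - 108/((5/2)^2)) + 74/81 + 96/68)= -311993775/79310704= -3.93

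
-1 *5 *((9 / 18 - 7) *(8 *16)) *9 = 37440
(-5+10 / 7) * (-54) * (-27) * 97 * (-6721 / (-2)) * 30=-356446554750 / 7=-50920936392.86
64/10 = 32/5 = 6.40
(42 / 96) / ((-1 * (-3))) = 7 / 48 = 0.15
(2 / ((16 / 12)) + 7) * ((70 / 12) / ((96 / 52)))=26.86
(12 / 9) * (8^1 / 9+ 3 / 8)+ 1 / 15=473 / 270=1.75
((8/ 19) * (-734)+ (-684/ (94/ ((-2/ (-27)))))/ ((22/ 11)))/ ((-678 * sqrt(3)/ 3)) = 414337 * sqrt(3)/ 908181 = 0.79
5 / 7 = 0.71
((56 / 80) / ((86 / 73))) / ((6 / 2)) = 511 / 2580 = 0.20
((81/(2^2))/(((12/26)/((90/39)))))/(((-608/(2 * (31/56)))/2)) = -12555/34048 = -0.37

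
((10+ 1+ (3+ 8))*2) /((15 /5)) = 14.67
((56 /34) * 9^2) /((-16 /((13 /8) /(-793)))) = 567 /33184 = 0.02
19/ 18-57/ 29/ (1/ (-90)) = 92891/ 522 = 177.95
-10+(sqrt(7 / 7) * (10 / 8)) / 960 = -7679 / 768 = -10.00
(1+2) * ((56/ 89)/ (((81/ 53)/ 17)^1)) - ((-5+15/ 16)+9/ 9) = 925043/ 38448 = 24.06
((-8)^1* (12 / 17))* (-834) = 80064 / 17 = 4709.65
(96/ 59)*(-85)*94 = -13000.68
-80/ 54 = -40/ 27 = -1.48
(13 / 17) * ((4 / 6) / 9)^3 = 104 / 334611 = 0.00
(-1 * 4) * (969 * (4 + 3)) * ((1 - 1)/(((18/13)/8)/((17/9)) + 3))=0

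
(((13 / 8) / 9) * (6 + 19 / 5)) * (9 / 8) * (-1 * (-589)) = 375193 / 320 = 1172.48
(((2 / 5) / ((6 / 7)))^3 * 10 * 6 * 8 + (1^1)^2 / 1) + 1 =11426 / 225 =50.78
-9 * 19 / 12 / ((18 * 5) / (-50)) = 95 / 12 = 7.92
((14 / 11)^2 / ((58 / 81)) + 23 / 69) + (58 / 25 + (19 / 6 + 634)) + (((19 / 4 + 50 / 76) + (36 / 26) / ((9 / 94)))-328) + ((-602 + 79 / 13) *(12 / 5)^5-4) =-510512439710111 / 10834037500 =-47121.16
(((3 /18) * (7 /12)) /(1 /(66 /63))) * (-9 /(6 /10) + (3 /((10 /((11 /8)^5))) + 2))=-41543557 /35389440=-1.17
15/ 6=5/ 2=2.50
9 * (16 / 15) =48 / 5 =9.60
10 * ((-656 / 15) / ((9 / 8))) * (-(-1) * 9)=-10496 / 3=-3498.67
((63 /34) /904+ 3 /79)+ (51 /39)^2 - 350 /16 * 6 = -53141111219 /410356336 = -129.50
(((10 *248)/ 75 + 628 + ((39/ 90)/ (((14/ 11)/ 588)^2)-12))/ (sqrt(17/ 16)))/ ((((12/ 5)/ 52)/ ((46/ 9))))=3341915824 *sqrt(17)/ 1377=10006588.19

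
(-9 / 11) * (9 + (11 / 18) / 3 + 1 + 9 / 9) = -55 / 6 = -9.17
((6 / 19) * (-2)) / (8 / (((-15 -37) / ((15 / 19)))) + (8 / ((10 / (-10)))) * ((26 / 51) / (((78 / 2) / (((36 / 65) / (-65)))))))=430950 / 82267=5.24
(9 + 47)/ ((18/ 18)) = 56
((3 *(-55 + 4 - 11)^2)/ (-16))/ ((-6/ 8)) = 961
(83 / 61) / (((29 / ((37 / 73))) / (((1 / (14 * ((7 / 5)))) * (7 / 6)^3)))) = 107485 / 55787184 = 0.00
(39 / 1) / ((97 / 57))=2223 / 97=22.92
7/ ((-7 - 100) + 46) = -7/ 61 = -0.11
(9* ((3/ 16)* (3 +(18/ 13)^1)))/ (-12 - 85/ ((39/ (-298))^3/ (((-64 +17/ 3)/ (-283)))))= 5962065993/ 6288665424448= 0.00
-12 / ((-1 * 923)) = 12 / 923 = 0.01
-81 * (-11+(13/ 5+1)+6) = 567/ 5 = 113.40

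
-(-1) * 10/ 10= 1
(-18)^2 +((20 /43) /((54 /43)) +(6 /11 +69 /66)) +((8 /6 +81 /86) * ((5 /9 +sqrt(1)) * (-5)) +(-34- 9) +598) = 863.27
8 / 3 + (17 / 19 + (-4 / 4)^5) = 146 / 57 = 2.56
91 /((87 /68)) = 6188 /87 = 71.13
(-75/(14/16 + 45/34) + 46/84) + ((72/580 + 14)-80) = -181074851/1820910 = -99.44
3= 3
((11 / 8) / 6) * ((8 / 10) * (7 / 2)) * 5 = 77 / 24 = 3.21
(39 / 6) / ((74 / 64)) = 208 / 37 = 5.62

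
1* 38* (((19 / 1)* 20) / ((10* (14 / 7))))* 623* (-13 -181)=-87262364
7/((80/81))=567/80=7.09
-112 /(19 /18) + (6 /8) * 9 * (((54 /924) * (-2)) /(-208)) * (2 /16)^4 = -529010781687 /4985716736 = -106.11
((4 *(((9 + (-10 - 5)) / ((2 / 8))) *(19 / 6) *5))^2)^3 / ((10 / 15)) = 18499193143296000000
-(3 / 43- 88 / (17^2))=2917 / 12427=0.23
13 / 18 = 0.72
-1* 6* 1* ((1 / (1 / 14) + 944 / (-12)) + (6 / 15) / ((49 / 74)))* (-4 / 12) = -94172 / 735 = -128.13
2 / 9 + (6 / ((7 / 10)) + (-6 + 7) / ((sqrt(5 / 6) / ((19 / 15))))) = 19 * sqrt(30) / 75 + 554 / 63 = 10.18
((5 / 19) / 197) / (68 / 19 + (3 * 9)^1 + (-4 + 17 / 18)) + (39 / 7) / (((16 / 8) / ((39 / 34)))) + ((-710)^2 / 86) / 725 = 12416333602039 / 1100696767492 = 11.28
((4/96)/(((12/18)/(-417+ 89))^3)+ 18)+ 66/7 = -4962284.57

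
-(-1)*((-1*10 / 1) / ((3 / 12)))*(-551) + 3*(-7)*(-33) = 22733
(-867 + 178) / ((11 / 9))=-6201 / 11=-563.73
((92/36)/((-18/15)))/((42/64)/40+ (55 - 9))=-73600/1590327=-0.05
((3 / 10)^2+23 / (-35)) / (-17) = 397 / 11900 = 0.03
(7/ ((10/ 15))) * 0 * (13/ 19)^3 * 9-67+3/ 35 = -2342/ 35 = -66.91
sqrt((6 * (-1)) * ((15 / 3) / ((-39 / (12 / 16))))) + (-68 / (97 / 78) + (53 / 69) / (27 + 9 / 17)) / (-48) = 1.90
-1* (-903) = 903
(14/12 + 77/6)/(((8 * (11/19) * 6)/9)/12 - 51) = -2394/8677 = -0.28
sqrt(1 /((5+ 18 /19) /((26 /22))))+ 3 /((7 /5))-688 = -4801 /7+ sqrt(307021) /1243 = -685.41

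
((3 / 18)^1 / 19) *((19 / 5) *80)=8 / 3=2.67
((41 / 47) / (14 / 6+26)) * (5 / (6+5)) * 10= 1230 / 8789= 0.14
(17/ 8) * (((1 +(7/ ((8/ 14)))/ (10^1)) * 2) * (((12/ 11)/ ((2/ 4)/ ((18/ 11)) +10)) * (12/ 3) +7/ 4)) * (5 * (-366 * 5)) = -49116950205/ 261184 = -188054.97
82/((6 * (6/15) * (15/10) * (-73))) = -205/657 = -0.31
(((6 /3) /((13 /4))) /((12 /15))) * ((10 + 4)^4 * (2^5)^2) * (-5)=-1966899200 /13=-151299938.46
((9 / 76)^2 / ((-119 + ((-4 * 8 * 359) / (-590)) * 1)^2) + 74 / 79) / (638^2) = 40941027434231 / 17790772654452343744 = 0.00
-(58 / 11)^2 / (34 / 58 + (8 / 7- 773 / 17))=2902291 / 4566298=0.64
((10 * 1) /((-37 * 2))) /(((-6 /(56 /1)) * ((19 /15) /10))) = 7000 /703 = 9.96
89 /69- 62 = -4189 /69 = -60.71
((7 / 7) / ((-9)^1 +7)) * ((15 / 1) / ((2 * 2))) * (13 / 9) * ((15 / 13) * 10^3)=-3125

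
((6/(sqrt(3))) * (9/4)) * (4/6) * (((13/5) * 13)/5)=507 * sqrt(3)/25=35.13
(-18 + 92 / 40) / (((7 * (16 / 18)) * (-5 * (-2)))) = -1413 / 5600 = -0.25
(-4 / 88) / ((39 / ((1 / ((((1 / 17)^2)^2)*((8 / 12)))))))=-83521 / 572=-146.02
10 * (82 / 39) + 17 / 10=22.73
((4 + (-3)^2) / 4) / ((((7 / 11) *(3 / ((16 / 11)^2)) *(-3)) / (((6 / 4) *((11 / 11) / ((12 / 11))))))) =-104 / 63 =-1.65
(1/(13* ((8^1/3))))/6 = 1/208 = 0.00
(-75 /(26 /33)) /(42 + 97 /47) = -116325 /53846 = -2.16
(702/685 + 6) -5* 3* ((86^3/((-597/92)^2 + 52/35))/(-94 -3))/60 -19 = 21991914476487/858100165135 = 25.63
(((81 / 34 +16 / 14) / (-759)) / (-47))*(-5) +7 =59427023 / 8490174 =7.00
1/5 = 0.20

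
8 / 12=2 / 3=0.67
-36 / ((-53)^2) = -36 / 2809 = -0.01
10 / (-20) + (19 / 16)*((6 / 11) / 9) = -113 / 264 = -0.43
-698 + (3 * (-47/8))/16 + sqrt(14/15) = -89485/128 + sqrt(210)/15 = -698.14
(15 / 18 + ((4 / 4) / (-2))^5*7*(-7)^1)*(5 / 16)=1135 / 1536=0.74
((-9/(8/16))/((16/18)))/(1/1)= -81/4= -20.25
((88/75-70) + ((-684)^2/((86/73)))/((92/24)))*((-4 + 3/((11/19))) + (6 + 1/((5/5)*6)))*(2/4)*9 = 33859303157/9890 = 3423589.80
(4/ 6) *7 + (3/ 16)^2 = 3611/ 768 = 4.70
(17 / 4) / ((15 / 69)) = 391 / 20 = 19.55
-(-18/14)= 9/7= 1.29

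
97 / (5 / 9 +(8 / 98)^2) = 2096073 / 12149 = 172.53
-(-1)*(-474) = -474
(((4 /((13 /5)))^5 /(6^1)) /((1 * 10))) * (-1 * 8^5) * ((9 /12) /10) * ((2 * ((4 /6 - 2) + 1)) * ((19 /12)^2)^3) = 3010936384000 /812017791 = 3707.97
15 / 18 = 5 / 6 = 0.83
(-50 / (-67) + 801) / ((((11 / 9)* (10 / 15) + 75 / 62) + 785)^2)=150529859892 / 116295311334547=0.00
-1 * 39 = -39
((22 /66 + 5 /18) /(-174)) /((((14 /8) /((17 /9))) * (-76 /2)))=187 /1874502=0.00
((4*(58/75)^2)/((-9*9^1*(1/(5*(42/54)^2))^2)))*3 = -32307856/39858075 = -0.81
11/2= 5.50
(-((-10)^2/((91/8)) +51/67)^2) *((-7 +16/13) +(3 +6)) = -20352084486/69036331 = -294.80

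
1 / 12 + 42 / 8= 5.33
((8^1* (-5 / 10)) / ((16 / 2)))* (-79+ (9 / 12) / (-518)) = 163691 / 4144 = 39.50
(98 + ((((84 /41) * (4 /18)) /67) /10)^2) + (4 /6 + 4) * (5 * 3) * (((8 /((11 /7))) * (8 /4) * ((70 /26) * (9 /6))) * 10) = 7012152633290462 /242792839575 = 28881.22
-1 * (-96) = 96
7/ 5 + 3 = 22/ 5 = 4.40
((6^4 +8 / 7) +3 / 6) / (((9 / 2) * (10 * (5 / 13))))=74.97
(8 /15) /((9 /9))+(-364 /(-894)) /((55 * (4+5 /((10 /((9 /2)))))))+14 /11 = 1110778 /614625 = 1.81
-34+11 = -23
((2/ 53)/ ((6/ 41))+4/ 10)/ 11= 523/ 8745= 0.06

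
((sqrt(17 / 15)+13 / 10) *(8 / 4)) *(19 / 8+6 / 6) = 9 *sqrt(255) / 20+351 / 40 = 15.96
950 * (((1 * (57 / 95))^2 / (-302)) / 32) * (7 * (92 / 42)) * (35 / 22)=-45885 / 53152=-0.86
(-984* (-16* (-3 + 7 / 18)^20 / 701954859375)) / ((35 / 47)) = 5331370607951421104811591417856806727 / 815635475571837732678006053760000000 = 6.54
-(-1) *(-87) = -87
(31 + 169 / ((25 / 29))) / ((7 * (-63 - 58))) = -516 / 1925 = -0.27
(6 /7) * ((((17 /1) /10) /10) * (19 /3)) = 323 /350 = 0.92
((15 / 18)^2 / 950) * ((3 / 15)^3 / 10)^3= 1 / 2671875000000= 0.00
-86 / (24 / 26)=-559 / 6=-93.17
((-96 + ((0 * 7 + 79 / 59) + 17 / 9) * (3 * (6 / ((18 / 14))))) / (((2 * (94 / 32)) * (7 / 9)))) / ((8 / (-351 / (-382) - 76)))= 386906690 / 3707501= 104.36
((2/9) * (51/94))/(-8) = -17/1128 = -0.02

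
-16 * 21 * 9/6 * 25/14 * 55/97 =-510.31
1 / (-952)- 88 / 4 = -20945 / 952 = -22.00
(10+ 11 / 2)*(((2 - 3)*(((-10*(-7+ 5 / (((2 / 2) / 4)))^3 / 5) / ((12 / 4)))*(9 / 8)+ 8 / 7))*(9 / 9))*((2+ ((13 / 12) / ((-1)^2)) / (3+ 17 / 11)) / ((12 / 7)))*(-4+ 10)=383897893 / 1920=199946.82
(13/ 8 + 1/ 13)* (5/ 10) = 177/ 208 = 0.85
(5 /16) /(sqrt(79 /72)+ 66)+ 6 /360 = 402653 /18813180 - 15*sqrt(158) /2508424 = 0.02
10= 10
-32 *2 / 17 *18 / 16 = -72 / 17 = -4.24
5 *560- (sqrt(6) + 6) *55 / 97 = 271270 / 97- 55 *sqrt(6) / 97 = 2795.21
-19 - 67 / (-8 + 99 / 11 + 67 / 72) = -7465 / 139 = -53.71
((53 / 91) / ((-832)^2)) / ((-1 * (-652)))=53 / 41071034368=0.00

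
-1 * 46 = -46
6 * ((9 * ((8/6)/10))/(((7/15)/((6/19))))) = 648/133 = 4.87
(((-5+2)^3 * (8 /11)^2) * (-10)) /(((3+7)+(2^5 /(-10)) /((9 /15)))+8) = 25920 /2299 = 11.27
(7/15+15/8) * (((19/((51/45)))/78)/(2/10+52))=26695/2768688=0.01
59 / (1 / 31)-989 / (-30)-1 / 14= 195499 / 105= 1861.90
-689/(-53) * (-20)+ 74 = -186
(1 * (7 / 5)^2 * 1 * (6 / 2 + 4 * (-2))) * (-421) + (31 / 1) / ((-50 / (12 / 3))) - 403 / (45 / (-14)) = 955957 / 225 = 4248.70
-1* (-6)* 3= 18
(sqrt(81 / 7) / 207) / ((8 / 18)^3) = 0.19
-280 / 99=-2.83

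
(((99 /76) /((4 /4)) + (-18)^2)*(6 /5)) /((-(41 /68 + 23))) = -840582 /50825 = -16.54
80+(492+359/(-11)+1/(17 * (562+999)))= 157444032/291907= 539.36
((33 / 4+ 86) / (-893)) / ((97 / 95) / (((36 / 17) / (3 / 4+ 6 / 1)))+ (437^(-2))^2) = -14472497819260 / 446284614786031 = -0.03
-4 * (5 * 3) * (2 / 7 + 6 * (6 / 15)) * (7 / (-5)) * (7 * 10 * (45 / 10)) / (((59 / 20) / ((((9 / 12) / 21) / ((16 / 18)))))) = 967.88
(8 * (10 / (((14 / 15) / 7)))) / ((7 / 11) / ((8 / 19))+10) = 52800 / 1013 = 52.12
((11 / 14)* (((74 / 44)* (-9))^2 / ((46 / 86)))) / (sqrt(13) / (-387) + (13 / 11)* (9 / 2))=20298342339* sqrt(13) / 660158458778 + 6427193306067 / 101562839812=63.39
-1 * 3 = -3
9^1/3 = 3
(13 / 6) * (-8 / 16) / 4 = -13 / 48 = -0.27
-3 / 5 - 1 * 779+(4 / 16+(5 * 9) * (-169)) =-167687 / 20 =-8384.35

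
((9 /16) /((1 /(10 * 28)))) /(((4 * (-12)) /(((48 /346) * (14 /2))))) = -2205 /692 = -3.19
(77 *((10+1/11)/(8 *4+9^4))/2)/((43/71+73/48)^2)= 4512219264/346257826337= 0.01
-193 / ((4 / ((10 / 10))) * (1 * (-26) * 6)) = 0.31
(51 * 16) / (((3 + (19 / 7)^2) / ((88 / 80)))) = 54978 / 635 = 86.58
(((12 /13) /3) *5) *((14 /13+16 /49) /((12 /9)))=13410 /8281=1.62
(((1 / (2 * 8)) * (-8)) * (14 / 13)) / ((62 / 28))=-98 / 403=-0.24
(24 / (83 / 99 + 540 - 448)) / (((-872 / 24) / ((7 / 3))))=-2376 / 143117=-0.02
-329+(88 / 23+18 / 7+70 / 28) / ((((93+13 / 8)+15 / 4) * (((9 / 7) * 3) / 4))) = -53581781 / 162909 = -328.91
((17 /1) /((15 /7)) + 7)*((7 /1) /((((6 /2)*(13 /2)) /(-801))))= -279104 /65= -4293.91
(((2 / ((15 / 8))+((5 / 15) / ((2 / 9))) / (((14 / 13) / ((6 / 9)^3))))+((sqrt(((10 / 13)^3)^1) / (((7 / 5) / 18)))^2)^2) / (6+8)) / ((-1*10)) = -1476610753748471 / 36505880488350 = -40.45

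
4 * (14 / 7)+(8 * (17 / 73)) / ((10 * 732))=534377 / 66795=8.00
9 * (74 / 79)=666 / 79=8.43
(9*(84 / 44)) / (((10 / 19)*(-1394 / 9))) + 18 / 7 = 2533887 / 1073380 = 2.36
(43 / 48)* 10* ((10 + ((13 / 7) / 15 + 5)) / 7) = 17071 / 882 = 19.35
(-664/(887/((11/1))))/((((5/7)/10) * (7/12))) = -175296/887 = -197.63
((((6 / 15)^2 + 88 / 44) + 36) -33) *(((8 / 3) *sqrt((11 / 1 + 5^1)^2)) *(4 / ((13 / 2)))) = 44032 / 325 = 135.48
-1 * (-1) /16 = 1 /16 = 0.06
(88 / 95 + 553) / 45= 5847 / 475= 12.31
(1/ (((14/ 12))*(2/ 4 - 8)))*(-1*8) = 32/ 35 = 0.91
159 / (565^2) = 159 / 319225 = 0.00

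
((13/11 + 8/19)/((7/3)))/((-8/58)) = -29145/5852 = -4.98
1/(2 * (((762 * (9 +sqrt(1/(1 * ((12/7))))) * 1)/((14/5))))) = 126/612775 - 7 * sqrt(21)/1838325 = 0.00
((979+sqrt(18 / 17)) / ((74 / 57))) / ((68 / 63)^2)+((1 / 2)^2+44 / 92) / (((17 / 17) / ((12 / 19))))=678699*sqrt(34) / 5816992+96856458135 / 149530912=648.42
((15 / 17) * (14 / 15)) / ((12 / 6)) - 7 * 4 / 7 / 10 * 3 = -67 / 85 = -0.79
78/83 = 0.94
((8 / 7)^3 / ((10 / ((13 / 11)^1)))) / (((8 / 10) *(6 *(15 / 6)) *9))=832 / 509355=0.00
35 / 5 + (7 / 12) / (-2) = 6.71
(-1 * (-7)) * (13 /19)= 91 /19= 4.79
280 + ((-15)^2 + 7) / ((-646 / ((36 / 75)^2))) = 56508296 / 201875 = 279.92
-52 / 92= -13 / 23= -0.57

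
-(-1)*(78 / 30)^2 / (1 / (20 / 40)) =169 / 50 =3.38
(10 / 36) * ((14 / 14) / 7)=5 / 126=0.04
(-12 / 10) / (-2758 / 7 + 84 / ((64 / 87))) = 96 / 22385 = 0.00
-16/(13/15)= -240/13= -18.46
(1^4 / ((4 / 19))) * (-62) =-589 / 2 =-294.50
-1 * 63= -63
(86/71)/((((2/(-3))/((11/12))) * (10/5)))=-473/568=-0.83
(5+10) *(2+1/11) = 345/11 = 31.36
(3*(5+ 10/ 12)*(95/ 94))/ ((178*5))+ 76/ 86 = 1300227/ 1438952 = 0.90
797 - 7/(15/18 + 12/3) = 23071/29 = 795.55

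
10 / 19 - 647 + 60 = -11143 / 19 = -586.47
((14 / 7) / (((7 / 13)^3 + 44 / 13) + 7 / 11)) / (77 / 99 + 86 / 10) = 1087515 / 21300028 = 0.05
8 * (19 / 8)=19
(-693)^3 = -332812557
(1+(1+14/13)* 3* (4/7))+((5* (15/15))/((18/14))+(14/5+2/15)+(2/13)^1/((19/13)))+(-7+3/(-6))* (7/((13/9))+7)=-462989/5985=-77.36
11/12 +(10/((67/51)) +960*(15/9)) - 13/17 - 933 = 9222673/13668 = 674.76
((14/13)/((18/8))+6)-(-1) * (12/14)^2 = 7.21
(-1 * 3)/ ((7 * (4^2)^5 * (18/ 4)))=-1/ 11010048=-0.00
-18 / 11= -1.64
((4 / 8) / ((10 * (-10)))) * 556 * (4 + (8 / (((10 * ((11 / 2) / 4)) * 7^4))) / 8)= -36711568 / 3301375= -11.12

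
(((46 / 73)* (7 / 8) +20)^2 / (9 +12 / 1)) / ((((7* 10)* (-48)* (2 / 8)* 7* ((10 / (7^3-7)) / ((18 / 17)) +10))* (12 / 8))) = -0.00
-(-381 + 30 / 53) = 20163 / 53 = 380.43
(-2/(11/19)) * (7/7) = -38/11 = -3.45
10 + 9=19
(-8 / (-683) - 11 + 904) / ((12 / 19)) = 3862871 / 2732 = 1413.94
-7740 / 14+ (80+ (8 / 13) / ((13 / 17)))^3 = 17807922080082 / 33787663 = 527053.97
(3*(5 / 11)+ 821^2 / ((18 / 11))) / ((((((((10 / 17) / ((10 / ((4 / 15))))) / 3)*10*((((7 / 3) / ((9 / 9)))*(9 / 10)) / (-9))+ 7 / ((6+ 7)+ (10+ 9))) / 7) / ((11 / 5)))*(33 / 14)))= 13029221.45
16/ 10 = 8/ 5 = 1.60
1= 1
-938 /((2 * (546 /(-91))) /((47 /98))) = 3149 /84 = 37.49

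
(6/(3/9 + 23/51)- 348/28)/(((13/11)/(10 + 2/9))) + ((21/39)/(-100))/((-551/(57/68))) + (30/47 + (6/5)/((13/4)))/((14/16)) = -101669239513/2530273200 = -40.18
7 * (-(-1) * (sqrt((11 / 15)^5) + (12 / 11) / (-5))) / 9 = -28 / 165 + 847 * sqrt(165) / 30375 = 0.19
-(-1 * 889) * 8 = 7112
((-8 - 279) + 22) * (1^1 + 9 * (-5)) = 11660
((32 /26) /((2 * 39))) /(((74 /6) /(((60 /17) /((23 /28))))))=13440 /2444923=0.01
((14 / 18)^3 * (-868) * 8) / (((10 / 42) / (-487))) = 6682739.86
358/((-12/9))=-537/2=-268.50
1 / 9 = 0.11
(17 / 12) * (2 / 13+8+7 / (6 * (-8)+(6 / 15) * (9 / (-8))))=50447 / 4446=11.35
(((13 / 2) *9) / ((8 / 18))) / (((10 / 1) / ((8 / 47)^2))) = 4212 / 11045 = 0.38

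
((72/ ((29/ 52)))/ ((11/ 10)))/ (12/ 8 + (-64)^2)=14976/ 522841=0.03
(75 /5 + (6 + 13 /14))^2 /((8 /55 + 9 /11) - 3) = -5183695 /21952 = -236.14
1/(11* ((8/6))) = 3/44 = 0.07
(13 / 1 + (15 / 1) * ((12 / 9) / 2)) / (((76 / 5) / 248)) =7130 / 19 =375.26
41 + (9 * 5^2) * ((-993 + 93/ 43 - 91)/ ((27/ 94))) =-109314361/ 129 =-847398.15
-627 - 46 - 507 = -1180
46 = 46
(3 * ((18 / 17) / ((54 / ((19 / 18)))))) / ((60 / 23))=437 / 18360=0.02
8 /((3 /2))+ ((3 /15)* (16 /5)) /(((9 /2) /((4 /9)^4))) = 7881392 /1476225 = 5.34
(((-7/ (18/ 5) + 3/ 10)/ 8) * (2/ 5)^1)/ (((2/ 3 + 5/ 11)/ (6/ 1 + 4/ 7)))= -253/ 525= -0.48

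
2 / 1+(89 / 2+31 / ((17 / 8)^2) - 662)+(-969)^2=542367667 / 578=938352.37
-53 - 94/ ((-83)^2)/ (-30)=-5476708/ 103335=-53.00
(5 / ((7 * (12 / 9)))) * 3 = 45 / 28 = 1.61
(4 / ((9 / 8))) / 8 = 4 / 9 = 0.44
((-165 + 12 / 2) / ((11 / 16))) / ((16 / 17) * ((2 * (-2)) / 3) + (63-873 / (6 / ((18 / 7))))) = 454104 / 613393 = 0.74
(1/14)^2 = 1/196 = 0.01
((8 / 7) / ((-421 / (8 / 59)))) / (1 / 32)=-0.01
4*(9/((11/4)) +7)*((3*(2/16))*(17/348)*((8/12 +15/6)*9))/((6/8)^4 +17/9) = 9.73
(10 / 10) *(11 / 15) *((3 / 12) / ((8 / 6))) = 11 / 80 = 0.14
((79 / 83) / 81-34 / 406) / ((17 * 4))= -49127 / 46402146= -0.00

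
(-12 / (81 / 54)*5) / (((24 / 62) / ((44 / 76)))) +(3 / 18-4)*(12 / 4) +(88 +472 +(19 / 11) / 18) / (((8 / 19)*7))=25008451 / 210672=118.71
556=556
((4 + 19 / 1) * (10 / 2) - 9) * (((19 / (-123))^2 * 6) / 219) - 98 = -108156334 / 1104417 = -97.93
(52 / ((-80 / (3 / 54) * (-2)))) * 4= 13 / 180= 0.07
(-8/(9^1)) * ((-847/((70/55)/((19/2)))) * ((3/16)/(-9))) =-25289/216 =-117.08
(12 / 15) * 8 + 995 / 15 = 1091 / 15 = 72.73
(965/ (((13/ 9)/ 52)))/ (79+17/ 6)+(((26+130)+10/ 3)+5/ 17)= 14627671/ 25041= 584.15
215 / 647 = 0.33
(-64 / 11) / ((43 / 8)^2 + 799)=-4096 / 582835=-0.01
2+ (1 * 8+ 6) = 16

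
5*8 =40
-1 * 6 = -6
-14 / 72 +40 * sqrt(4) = 2873 / 36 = 79.81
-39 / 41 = -0.95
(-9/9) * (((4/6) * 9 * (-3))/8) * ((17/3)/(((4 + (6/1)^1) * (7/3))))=153/280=0.55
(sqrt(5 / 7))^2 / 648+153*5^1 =3470045 / 4536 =765.00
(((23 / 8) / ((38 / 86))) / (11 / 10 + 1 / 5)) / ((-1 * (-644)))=215 / 27664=0.01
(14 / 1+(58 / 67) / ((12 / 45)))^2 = 5340721 / 17956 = 297.43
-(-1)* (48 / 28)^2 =2.94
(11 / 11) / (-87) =-1 / 87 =-0.01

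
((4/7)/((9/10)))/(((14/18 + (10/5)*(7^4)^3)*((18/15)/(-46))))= -184/209280262485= -0.00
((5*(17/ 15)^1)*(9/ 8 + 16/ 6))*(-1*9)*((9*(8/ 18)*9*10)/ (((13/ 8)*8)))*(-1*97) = 519435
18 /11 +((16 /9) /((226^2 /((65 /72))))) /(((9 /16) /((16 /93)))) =15582689594 /9522698823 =1.64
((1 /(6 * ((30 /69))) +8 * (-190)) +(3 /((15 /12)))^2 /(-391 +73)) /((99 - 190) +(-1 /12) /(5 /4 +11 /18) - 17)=1618866931 /115100100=14.06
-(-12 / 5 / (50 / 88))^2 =-278784 / 15625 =-17.84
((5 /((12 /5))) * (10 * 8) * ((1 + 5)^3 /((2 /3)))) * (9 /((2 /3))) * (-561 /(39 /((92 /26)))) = -6270858000 /169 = -37105668.64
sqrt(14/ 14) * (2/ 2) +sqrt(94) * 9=1 +9 * sqrt(94)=88.26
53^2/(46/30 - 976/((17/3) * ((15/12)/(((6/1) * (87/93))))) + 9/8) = -177641160/48741199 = -3.64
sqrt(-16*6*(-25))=20*sqrt(6)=48.99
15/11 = 1.36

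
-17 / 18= -0.94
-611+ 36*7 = -359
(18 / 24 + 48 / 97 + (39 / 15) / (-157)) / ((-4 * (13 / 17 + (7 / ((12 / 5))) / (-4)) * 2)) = -19079661 / 4416410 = -4.32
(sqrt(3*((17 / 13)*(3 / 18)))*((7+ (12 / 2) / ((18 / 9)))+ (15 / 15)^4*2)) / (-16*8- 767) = -6*sqrt(442) / 11635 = -0.01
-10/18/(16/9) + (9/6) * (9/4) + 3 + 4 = 161/16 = 10.06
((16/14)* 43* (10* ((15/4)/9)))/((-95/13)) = -11180/399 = -28.02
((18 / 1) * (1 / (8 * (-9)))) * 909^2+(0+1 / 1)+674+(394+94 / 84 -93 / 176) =-759530437 / 3696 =-205500.66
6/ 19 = 0.32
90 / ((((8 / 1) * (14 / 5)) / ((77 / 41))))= 2475 / 328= 7.55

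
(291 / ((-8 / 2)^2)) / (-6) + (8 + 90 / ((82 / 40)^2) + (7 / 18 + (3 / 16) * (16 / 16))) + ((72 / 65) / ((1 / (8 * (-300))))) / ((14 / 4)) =-32275144673 / 44055648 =-732.60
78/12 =13/2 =6.50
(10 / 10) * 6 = 6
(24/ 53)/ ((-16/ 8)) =-12/ 53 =-0.23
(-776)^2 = 602176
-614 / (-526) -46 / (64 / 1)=3775 / 8416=0.45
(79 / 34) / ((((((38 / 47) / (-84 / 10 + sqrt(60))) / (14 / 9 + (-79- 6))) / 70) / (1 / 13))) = 136634687 / 12597- 97596205 * sqrt(15) / 37791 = 844.53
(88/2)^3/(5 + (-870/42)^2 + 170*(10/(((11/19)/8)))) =22957088/6447785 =3.56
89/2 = 44.50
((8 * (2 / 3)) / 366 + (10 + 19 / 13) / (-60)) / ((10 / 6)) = -25187 / 237900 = -0.11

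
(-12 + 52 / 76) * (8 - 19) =2365 / 19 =124.47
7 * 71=497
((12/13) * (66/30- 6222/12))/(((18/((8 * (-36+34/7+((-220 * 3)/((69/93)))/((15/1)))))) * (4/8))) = 38316.22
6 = 6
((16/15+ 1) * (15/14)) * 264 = 4092/7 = 584.57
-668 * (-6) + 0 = 4008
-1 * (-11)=11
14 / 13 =1.08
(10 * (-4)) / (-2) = 20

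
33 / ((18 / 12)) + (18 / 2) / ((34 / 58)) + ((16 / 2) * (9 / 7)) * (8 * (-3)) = -209.50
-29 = -29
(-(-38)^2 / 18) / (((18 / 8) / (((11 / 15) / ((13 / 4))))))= -127072 / 15795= -8.05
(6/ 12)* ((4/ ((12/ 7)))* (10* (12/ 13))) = 140/ 13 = 10.77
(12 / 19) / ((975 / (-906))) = -0.59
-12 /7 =-1.71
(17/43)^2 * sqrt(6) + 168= 289 * sqrt(6)/1849 + 168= 168.38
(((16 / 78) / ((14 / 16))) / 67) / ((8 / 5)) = 40 / 18291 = 0.00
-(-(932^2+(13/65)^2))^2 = -471567326791201/625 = -754507722865.92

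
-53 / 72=-0.74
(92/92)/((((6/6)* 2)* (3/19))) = 19/6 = 3.17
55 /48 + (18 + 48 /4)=31.15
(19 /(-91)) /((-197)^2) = -19 /3531619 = -0.00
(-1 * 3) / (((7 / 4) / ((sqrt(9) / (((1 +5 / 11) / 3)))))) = -297 / 28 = -10.61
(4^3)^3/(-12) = -65536/3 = -21845.33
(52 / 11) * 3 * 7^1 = 1092 / 11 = 99.27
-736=-736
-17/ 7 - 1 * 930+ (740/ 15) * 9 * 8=18337/ 7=2619.57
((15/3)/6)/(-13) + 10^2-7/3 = 97.60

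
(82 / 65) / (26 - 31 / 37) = 3034 / 60515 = 0.05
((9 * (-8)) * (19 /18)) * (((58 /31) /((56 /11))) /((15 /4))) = -24244 /3255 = -7.45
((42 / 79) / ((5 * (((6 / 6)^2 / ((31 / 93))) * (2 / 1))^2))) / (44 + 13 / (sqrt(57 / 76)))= 77 / 1013570 - 91 * sqrt(3) / 6081420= 0.00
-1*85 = -85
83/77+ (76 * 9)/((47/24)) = 1267933/3619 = 350.35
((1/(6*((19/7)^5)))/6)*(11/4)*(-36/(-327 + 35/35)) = 184877/3228833096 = 0.00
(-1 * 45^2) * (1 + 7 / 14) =-6075 / 2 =-3037.50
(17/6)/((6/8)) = 34/9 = 3.78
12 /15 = 4 /5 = 0.80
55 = 55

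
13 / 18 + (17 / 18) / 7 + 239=1679 / 7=239.86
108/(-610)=-54/305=-0.18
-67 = -67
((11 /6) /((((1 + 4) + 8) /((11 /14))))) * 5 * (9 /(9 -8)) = 1815 /364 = 4.99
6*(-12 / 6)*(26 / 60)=-26 / 5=-5.20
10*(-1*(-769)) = 7690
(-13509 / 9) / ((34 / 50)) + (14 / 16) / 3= -2207.06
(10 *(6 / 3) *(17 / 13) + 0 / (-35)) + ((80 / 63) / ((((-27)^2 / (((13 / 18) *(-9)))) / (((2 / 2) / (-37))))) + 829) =18891113743 / 22090887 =855.15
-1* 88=-88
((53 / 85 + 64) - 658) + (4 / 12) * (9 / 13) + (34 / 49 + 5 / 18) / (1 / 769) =150145733 / 974610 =154.06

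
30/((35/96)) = 576/7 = 82.29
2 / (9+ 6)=2 / 15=0.13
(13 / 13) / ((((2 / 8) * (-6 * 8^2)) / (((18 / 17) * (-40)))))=15 / 34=0.44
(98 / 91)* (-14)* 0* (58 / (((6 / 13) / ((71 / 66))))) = 0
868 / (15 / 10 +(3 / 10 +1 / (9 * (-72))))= 482.64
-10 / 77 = -0.13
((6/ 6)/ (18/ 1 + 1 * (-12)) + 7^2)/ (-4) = -12.29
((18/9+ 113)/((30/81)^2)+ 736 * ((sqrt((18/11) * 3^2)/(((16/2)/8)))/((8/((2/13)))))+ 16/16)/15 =552 * sqrt(22)/715+ 16787/300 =59.58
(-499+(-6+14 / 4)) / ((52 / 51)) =-51153 / 104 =-491.86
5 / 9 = 0.56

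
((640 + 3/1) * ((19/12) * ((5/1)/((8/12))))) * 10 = 305425/4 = 76356.25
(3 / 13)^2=9 / 169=0.05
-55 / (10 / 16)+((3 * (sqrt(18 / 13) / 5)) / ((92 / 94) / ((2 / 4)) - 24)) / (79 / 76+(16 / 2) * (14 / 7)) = -88 - 8037 * sqrt(26) / 21801325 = -88.00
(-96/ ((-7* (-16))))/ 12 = -1/ 14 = -0.07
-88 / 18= -44 / 9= -4.89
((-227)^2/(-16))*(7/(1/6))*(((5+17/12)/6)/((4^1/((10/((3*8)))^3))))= -3471766375/1327104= -2616.05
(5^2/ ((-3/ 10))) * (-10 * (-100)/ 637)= -250000/ 1911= -130.82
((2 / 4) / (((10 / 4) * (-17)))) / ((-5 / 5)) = 1 / 85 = 0.01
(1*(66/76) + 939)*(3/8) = 352.45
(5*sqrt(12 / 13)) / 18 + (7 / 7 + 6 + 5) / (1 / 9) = 5*sqrt(39) / 117 + 108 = 108.27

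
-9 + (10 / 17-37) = -772 / 17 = -45.41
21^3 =9261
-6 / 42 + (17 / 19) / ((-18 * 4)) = -1487 / 9576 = -0.16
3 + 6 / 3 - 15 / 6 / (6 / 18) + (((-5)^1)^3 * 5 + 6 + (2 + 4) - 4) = -1239 / 2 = -619.50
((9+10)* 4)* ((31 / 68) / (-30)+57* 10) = 22092611 / 510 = 43318.85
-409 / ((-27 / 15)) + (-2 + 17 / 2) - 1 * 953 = -12947 / 18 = -719.28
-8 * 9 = -72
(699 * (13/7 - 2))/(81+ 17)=-1.02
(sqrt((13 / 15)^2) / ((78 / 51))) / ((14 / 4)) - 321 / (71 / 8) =-268433 / 7455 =-36.01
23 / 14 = 1.64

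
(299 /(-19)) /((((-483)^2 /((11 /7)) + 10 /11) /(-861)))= 2831829 /31027627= 0.09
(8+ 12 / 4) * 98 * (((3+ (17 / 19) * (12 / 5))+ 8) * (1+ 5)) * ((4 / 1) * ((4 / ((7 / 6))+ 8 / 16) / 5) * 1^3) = 25389672 / 95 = 267259.71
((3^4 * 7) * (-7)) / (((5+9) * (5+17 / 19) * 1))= -1539 / 32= -48.09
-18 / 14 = -9 / 7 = -1.29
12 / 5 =2.40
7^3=343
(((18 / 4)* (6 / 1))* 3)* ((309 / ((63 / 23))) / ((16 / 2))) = 63963 / 56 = 1142.20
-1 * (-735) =735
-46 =-46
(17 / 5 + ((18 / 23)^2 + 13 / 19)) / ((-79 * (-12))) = 59008 / 11910435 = 0.00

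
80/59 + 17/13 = 2043/767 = 2.66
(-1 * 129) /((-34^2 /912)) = 29412 /289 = 101.77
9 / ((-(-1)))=9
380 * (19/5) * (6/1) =8664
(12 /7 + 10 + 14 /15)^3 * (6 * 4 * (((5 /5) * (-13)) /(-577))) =243572113408 /222649875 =1093.97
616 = 616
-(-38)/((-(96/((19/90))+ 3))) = -722/8697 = -0.08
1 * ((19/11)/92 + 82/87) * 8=169274/22011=7.69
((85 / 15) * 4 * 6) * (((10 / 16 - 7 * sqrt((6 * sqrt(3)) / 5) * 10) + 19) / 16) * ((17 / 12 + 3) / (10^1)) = -305.19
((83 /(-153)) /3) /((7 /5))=-415 /3213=-0.13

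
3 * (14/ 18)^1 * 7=49/ 3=16.33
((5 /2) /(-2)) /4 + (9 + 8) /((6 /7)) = 937 /48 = 19.52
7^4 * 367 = 881167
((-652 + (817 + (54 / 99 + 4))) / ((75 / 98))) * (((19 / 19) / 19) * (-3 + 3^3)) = 292432 / 1045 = 279.84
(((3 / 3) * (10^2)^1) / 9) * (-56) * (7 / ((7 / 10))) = -56000 / 9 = -6222.22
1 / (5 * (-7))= -1 / 35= -0.03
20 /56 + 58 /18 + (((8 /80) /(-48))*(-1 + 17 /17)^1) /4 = 451 /126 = 3.58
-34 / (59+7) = -17 / 33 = -0.52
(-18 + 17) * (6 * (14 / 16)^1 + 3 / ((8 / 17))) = -93 / 8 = -11.62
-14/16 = -7/8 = -0.88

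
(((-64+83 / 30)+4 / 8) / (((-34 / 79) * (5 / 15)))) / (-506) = -71969 / 86020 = -0.84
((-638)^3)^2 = 67441011031941184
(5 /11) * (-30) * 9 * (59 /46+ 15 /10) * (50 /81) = -160000 /759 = -210.80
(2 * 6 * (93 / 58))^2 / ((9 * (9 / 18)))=69192 / 841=82.27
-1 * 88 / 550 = -4 / 25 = -0.16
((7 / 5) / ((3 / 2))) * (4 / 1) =56 / 15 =3.73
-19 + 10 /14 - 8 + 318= 2042 /7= 291.71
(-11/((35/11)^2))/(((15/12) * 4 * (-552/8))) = 1331/422625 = 0.00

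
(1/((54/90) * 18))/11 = 5/594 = 0.01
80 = 80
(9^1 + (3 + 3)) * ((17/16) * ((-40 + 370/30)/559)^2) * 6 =585565/2499848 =0.23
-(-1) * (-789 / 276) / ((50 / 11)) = -2893 / 4600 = -0.63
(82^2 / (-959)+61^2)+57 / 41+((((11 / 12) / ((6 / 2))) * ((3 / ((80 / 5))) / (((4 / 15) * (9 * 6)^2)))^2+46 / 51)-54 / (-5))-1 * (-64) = 196126777198899106457 / 51733737933373440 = 3791.08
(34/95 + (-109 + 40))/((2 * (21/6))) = -6521/665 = -9.81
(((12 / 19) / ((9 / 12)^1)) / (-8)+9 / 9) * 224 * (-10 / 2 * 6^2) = -685440 / 19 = -36075.79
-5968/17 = -351.06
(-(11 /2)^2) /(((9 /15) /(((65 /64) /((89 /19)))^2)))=-922761125 /389332992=-2.37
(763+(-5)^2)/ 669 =1.18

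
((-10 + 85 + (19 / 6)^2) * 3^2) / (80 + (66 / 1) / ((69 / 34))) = 70403 / 10352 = 6.80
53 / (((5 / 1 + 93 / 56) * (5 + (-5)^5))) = -371 / 145470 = -0.00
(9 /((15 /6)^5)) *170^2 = 332928 /125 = 2663.42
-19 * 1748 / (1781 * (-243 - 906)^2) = -33212 / 2351277981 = -0.00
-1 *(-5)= 5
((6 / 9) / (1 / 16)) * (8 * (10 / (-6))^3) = -32000 / 81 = -395.06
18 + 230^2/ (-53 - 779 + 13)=-38158/ 819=-46.59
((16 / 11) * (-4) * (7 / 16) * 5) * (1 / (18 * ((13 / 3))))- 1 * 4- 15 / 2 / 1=-10007 / 858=-11.66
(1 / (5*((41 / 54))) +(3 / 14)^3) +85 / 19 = 50734709 / 10687880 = 4.75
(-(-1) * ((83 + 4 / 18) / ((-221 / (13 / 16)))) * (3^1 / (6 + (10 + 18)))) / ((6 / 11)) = -8239 / 166464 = -0.05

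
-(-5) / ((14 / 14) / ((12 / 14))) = 30 / 7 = 4.29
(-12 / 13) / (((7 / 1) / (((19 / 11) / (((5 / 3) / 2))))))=-1368 / 5005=-0.27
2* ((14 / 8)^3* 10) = 1715 / 16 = 107.19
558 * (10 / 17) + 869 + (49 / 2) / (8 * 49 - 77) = 1831889 / 1530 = 1197.31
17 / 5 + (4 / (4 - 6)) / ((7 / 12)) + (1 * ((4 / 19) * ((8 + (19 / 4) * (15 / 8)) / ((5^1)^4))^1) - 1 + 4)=1979787 / 665000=2.98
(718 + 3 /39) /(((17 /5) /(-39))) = -140025 /17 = -8236.76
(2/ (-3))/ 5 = -2/ 15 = -0.13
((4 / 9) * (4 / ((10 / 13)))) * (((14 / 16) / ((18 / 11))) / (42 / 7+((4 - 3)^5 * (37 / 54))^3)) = 0.20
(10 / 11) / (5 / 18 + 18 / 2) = 180 / 1837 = 0.10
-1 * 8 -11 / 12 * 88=-266 / 3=-88.67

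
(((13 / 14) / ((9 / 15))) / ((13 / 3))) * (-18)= -45 / 7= -6.43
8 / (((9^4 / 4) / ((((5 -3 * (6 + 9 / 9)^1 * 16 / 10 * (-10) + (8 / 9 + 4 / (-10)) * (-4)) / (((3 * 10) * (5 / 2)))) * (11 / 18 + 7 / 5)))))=44184272 / 996451875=0.04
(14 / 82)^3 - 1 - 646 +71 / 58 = -2581416161 / 3997418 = -645.77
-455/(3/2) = -910/3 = -303.33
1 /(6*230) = 1 /1380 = 0.00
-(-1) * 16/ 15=16/ 15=1.07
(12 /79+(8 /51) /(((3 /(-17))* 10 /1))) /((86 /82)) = 9184 /152865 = 0.06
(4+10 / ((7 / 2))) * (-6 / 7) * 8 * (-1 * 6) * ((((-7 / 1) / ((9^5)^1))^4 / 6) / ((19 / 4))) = 50176 / 25666182635786849691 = 0.00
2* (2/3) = 4/3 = 1.33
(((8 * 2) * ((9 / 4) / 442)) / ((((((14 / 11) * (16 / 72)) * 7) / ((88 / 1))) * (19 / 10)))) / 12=32670 / 205751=0.16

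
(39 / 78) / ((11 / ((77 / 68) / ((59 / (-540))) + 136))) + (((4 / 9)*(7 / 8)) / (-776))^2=12292885235273 / 2152593729792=5.71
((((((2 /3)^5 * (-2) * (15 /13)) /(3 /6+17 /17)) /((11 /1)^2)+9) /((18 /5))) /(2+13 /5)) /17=0.03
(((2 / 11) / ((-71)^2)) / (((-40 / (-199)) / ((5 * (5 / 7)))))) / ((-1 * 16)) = -995 / 24842048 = -0.00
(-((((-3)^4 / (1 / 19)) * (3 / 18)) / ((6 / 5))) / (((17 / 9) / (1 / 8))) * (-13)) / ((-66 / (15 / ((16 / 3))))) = -1500525 / 191488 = -7.84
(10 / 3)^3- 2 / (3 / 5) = 910 / 27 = 33.70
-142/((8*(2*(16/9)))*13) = -639/1664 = -0.38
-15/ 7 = -2.14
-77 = -77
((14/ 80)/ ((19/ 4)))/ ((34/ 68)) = 7/ 95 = 0.07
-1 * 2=-2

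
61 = 61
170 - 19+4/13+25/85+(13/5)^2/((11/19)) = 9923231/60775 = 163.28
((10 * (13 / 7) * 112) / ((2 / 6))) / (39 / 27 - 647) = -9.67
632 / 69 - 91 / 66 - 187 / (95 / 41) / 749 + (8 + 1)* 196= 63788072253 / 36004430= 1771.67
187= 187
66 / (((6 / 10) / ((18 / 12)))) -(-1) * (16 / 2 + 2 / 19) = 3289 / 19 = 173.11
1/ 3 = 0.33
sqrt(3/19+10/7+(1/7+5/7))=5 * sqrt(1729)/133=1.56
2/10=1/5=0.20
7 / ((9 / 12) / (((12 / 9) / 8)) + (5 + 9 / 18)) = 7 / 10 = 0.70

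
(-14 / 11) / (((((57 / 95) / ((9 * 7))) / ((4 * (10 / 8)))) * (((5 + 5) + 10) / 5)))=-3675 / 22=-167.05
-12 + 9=-3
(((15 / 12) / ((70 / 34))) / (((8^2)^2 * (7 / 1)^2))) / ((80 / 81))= 1377 / 449576960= 0.00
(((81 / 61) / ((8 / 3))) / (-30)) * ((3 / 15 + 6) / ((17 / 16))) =-2511 / 25925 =-0.10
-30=-30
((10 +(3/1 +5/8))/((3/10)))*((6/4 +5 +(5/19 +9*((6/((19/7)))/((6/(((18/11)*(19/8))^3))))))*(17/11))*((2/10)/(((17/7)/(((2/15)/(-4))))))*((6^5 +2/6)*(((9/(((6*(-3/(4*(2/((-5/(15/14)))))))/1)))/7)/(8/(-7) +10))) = -4171.74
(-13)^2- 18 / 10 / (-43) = 36344 / 215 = 169.04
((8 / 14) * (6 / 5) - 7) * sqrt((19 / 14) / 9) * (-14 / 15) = 221 * sqrt(266) / 1575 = 2.29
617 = 617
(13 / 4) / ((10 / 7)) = 91 / 40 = 2.28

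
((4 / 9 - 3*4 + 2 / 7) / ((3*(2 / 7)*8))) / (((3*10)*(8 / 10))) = -0.07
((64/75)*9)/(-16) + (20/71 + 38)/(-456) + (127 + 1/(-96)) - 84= 42.43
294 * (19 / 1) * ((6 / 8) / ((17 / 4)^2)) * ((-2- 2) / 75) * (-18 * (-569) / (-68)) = 228847248 / 122825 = 1863.20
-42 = -42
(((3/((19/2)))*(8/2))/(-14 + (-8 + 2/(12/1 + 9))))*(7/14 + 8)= -1071/2185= -0.49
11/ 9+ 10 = 101/ 9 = 11.22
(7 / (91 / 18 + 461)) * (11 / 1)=1386 / 8389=0.17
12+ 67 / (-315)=3713 / 315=11.79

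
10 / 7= 1.43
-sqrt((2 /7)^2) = -2 /7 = -0.29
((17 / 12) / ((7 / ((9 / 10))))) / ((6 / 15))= 51 / 112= 0.46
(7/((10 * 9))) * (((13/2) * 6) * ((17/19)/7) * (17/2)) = 3757/1140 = 3.30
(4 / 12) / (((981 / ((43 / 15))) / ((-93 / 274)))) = -1333 / 4031910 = -0.00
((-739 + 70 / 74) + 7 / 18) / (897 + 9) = -491285 / 603396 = -0.81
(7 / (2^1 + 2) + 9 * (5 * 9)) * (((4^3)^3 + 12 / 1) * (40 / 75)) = 853055624 / 15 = 56870374.93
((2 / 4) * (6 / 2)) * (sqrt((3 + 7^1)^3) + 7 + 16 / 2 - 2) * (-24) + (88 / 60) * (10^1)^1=-360 * sqrt(10) - 1360 / 3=-1591.75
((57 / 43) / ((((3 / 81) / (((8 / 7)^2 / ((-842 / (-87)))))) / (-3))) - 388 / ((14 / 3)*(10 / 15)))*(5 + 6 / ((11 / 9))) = -1379.39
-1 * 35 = -35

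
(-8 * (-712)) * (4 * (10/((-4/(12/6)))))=-113920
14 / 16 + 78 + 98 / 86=27525 / 344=80.01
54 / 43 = 1.26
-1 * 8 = -8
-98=-98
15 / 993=5 / 331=0.02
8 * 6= 48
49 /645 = 0.08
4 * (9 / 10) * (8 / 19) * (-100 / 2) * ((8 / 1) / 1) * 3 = -34560 / 19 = -1818.95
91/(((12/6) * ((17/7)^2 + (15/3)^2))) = 4459/3028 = 1.47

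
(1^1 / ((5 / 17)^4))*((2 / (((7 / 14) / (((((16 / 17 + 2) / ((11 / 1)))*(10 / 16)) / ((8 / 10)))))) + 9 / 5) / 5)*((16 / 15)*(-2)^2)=774839056 / 2578125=300.54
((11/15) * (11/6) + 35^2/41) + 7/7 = 118901/3690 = 32.22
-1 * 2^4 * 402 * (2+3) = -32160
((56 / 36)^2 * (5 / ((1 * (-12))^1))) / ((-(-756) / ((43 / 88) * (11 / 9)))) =-1505 / 1889568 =-0.00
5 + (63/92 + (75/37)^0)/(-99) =45385/9108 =4.98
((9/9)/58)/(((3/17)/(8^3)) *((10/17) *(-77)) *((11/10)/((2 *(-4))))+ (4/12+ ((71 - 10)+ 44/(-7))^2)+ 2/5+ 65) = 435025920/77192972255239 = 0.00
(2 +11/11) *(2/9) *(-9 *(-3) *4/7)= 72/7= 10.29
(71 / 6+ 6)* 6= 107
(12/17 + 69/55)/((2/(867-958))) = -89.20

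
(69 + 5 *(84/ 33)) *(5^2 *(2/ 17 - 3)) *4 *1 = -4405100/ 187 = -23556.68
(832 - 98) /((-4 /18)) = -3303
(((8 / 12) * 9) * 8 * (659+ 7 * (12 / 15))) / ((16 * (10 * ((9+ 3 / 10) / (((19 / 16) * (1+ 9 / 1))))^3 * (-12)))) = -14245285625 / 411830784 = -34.59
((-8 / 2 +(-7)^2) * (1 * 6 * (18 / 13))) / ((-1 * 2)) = -2430 / 13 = -186.92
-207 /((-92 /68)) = 153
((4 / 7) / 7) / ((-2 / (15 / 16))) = -15 / 392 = -0.04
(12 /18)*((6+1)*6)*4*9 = 1008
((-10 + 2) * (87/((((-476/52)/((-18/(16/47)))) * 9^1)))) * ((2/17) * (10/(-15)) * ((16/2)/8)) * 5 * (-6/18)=-354380/6069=-58.39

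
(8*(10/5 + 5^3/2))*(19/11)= 891.27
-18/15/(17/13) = -78/85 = -0.92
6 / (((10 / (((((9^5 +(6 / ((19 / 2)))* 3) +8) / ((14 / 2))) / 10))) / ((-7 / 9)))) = -1122119 / 2850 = -393.73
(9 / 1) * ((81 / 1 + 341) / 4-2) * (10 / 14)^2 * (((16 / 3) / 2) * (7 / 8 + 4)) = 6178.32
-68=-68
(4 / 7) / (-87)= -4 / 609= -0.01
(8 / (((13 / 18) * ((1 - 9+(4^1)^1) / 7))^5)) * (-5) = 4962182715 / 1485172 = 3341.15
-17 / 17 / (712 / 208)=-26 / 89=-0.29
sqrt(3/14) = sqrt(42)/14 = 0.46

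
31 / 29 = 1.07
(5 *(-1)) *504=-2520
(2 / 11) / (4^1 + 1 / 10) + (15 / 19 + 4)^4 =30929913831 / 58774771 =526.24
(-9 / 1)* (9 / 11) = -81 / 11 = -7.36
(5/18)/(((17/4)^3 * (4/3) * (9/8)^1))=320/132651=0.00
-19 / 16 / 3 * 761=-14459 / 48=-301.23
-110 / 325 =-22 / 65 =-0.34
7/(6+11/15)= 105/101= 1.04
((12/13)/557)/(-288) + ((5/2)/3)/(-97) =-0.01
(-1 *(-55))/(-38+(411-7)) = 55/366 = 0.15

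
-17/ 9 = -1.89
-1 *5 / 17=-5 / 17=-0.29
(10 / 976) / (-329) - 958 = -958.00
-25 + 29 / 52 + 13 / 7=-8221 / 364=-22.59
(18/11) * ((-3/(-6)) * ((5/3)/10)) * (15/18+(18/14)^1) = 89/308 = 0.29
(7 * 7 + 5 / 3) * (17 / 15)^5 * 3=215818264 / 759375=284.21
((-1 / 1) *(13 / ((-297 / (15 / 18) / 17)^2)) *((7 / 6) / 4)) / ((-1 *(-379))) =-657475 / 28884566304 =-0.00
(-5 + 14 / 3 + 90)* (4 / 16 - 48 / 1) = -51379 / 12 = -4281.58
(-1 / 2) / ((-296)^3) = 1 / 51868672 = 0.00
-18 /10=-9 /5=-1.80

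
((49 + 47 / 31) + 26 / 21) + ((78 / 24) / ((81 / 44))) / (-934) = 849613825 / 16416918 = 51.75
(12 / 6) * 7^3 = 686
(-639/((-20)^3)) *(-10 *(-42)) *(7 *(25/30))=31311/160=195.69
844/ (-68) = -12.41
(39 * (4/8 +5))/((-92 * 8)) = -429/1472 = -0.29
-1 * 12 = -12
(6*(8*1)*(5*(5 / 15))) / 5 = 16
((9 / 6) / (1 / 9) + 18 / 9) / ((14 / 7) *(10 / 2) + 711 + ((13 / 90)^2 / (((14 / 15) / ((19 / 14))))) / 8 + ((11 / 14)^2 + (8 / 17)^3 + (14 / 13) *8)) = 119746710720 / 5642316192137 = 0.02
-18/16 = -9/8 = -1.12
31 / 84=0.37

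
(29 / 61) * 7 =203 / 61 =3.33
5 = 5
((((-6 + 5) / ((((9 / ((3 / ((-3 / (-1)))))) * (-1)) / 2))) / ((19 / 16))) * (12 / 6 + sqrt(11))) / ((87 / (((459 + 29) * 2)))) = 62464 / 14877 + 31232 * sqrt(11) / 14877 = 11.16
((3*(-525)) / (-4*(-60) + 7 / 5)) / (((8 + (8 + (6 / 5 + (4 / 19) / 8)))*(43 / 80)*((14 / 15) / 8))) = -342000000 / 56623991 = -6.04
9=9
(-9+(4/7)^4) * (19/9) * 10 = -4057070/21609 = -187.75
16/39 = 0.41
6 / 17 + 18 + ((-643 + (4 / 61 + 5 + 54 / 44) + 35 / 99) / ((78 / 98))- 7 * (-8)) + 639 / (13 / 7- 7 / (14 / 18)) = -81541377668 / 100096425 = -814.63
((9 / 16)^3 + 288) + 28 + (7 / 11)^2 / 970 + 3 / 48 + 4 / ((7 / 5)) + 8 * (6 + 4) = 671528873459 / 1682616320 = 399.10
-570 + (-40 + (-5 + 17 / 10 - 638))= -12513 / 10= -1251.30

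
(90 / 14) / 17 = 45 / 119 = 0.38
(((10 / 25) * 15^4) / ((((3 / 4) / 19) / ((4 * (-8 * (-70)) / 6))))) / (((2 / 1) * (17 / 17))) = 95760000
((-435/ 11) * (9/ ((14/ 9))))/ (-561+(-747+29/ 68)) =239598/ 1369291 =0.17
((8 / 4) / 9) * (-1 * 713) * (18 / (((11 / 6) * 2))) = -8556 / 11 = -777.82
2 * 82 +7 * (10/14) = 169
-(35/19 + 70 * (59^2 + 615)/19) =-286755/19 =-15092.37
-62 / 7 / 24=-31 / 84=-0.37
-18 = -18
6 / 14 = 3 / 7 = 0.43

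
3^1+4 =7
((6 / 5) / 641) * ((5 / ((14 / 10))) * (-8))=-240 / 4487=-0.05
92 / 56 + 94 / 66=1417 / 462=3.07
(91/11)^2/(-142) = -8281/17182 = -0.48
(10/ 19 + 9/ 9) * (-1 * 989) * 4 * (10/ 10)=-114724/ 19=-6038.11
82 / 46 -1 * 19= -396 / 23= -17.22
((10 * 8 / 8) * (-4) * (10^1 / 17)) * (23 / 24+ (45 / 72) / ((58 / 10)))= -25.08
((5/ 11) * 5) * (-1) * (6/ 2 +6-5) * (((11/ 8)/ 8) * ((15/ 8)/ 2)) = -375/ 256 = -1.46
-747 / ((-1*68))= 747 / 68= 10.99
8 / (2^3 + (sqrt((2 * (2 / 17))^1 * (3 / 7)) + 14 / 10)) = 223720 / 262571 - 400 * sqrt(357) / 262571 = 0.82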